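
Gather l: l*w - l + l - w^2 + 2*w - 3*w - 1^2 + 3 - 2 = l*w - w^2 - w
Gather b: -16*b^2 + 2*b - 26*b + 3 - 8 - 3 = -16*b^2 - 24*b - 8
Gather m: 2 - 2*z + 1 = 3 - 2*z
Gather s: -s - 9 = -s - 9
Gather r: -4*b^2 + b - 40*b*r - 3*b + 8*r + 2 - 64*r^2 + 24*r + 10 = -4*b^2 - 2*b - 64*r^2 + r*(32 - 40*b) + 12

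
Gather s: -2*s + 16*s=14*s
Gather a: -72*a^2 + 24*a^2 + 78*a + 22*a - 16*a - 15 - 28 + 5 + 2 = -48*a^2 + 84*a - 36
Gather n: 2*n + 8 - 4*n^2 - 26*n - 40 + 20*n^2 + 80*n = 16*n^2 + 56*n - 32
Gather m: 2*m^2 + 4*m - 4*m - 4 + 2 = 2*m^2 - 2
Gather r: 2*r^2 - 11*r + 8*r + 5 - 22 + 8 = 2*r^2 - 3*r - 9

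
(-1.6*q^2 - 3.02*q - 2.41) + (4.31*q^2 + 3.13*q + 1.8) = 2.71*q^2 + 0.11*q - 0.61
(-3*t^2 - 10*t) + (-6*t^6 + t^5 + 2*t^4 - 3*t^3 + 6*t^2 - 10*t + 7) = -6*t^6 + t^5 + 2*t^4 - 3*t^3 + 3*t^2 - 20*t + 7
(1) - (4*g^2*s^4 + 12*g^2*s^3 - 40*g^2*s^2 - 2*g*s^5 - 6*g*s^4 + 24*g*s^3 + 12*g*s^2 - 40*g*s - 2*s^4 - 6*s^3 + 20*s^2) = -4*g^2*s^4 - 12*g^2*s^3 + 40*g^2*s^2 + 2*g*s^5 + 6*g*s^4 - 24*g*s^3 - 12*g*s^2 + 40*g*s + 2*s^4 + 6*s^3 - 20*s^2 + 1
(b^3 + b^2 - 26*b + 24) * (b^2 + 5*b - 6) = b^5 + 6*b^4 - 27*b^3 - 112*b^2 + 276*b - 144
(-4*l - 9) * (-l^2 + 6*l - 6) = 4*l^3 - 15*l^2 - 30*l + 54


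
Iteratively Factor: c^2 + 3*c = (c + 3)*(c)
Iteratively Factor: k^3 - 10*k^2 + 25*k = (k - 5)*(k^2 - 5*k) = k*(k - 5)*(k - 5)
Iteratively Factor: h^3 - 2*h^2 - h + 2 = (h - 1)*(h^2 - h - 2) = (h - 1)*(h + 1)*(h - 2)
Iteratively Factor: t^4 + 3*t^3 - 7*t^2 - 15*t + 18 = (t + 3)*(t^3 - 7*t + 6) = (t + 3)^2*(t^2 - 3*t + 2) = (t - 2)*(t + 3)^2*(t - 1)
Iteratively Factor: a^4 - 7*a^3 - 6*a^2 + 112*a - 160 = (a - 4)*(a^3 - 3*a^2 - 18*a + 40) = (a - 4)*(a - 2)*(a^2 - a - 20) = (a - 5)*(a - 4)*(a - 2)*(a + 4)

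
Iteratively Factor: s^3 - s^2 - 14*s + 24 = (s + 4)*(s^2 - 5*s + 6) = (s - 3)*(s + 4)*(s - 2)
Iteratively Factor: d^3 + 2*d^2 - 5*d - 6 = (d + 3)*(d^2 - d - 2) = (d + 1)*(d + 3)*(d - 2)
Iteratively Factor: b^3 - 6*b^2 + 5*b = (b)*(b^2 - 6*b + 5) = b*(b - 1)*(b - 5)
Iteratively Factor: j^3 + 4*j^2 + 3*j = (j)*(j^2 + 4*j + 3) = j*(j + 3)*(j + 1)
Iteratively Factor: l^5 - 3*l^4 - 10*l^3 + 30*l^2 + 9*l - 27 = (l - 3)*(l^4 - 10*l^2 + 9) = (l - 3)*(l + 3)*(l^3 - 3*l^2 - l + 3) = (l - 3)*(l + 1)*(l + 3)*(l^2 - 4*l + 3) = (l - 3)*(l - 1)*(l + 1)*(l + 3)*(l - 3)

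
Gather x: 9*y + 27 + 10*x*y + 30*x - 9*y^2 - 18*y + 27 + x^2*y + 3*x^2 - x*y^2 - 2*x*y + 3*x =x^2*(y + 3) + x*(-y^2 + 8*y + 33) - 9*y^2 - 9*y + 54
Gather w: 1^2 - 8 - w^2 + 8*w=-w^2 + 8*w - 7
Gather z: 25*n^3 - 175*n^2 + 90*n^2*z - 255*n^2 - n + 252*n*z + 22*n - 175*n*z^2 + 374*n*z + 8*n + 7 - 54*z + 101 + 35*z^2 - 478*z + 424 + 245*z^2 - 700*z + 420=25*n^3 - 430*n^2 + 29*n + z^2*(280 - 175*n) + z*(90*n^2 + 626*n - 1232) + 952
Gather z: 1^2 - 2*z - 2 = -2*z - 1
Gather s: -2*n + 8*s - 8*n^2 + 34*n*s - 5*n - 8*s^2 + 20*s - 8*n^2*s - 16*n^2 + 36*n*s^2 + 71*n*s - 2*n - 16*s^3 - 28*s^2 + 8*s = -24*n^2 - 9*n - 16*s^3 + s^2*(36*n - 36) + s*(-8*n^2 + 105*n + 36)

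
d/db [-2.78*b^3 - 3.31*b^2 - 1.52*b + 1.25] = -8.34*b^2 - 6.62*b - 1.52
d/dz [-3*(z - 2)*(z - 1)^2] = 3*(5 - 3*z)*(z - 1)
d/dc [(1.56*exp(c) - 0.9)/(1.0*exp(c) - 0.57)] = 0.0108*exp(c)/(1.0*exp(c) - 0.57)^2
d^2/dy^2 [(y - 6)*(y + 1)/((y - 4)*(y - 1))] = 60*(-y^2 + 5*y - 7)/(y^6 - 15*y^5 + 87*y^4 - 245*y^3 + 348*y^2 - 240*y + 64)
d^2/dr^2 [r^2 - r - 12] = 2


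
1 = 1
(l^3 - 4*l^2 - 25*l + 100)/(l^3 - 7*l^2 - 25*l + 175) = (l - 4)/(l - 7)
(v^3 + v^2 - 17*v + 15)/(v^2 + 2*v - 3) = (v^2 + 2*v - 15)/(v + 3)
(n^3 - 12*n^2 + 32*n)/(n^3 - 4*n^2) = (n - 8)/n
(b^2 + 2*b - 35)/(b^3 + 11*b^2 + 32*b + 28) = (b - 5)/(b^2 + 4*b + 4)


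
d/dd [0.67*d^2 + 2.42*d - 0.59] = 1.34*d + 2.42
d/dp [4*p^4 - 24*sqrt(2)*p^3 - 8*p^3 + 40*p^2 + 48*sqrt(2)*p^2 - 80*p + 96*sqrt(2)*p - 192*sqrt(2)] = 16*p^3 - 72*sqrt(2)*p^2 - 24*p^2 + 80*p + 96*sqrt(2)*p - 80 + 96*sqrt(2)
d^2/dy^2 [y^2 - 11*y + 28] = 2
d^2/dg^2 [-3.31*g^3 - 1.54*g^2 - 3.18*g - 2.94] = -19.86*g - 3.08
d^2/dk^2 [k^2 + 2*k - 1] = 2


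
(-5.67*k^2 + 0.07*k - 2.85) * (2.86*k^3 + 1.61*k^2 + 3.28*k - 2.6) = -16.2162*k^5 - 8.9285*k^4 - 26.6359*k^3 + 10.3831*k^2 - 9.53*k + 7.41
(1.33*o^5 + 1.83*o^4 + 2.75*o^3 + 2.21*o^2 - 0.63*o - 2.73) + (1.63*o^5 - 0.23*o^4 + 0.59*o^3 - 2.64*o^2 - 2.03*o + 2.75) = 2.96*o^5 + 1.6*o^4 + 3.34*o^3 - 0.43*o^2 - 2.66*o + 0.02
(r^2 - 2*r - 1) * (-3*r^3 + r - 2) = -3*r^5 + 6*r^4 + 4*r^3 - 4*r^2 + 3*r + 2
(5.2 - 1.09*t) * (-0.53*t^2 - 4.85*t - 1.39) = 0.5777*t^3 + 2.5305*t^2 - 23.7049*t - 7.228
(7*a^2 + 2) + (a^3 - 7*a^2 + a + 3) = a^3 + a + 5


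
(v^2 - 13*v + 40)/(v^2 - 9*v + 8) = (v - 5)/(v - 1)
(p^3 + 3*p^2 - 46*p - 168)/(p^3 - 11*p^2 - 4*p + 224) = (p + 6)/(p - 8)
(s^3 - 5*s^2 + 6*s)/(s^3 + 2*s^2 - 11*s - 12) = s*(s - 2)/(s^2 + 5*s + 4)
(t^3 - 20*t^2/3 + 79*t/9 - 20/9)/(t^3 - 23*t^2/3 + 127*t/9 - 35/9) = (3*t - 4)/(3*t - 7)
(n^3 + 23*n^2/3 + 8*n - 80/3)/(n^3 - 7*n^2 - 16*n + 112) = (3*n^2 + 11*n - 20)/(3*(n^2 - 11*n + 28))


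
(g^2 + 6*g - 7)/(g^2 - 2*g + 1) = (g + 7)/(g - 1)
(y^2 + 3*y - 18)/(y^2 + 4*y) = (y^2 + 3*y - 18)/(y*(y + 4))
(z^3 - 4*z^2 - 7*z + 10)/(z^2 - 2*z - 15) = (z^2 + z - 2)/(z + 3)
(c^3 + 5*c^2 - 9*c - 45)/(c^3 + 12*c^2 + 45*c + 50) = (c^2 - 9)/(c^2 + 7*c + 10)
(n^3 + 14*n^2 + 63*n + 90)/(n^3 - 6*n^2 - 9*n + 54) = (n^2 + 11*n + 30)/(n^2 - 9*n + 18)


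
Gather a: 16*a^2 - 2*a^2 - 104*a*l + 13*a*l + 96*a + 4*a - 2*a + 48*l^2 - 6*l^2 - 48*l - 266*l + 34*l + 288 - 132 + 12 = 14*a^2 + a*(98 - 91*l) + 42*l^2 - 280*l + 168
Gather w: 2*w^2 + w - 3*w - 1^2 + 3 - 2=2*w^2 - 2*w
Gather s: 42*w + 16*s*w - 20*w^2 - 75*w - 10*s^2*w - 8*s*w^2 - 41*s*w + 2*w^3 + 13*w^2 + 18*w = -10*s^2*w + s*(-8*w^2 - 25*w) + 2*w^3 - 7*w^2 - 15*w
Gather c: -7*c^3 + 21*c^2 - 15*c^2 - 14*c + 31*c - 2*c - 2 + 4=-7*c^3 + 6*c^2 + 15*c + 2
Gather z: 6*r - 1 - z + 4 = 6*r - z + 3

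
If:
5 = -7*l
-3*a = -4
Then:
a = 4/3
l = -5/7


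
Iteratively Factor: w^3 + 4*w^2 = (w)*(w^2 + 4*w) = w^2*(w + 4)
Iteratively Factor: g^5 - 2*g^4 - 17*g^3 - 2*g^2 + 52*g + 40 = (g - 2)*(g^4 - 17*g^2 - 36*g - 20) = (g - 5)*(g - 2)*(g^3 + 5*g^2 + 8*g + 4) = (g - 5)*(g - 2)*(g + 2)*(g^2 + 3*g + 2) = (g - 5)*(g - 2)*(g + 2)^2*(g + 1)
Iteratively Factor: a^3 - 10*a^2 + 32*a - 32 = (a - 4)*(a^2 - 6*a + 8) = (a - 4)^2*(a - 2)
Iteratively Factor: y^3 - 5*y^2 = (y)*(y^2 - 5*y) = y*(y - 5)*(y)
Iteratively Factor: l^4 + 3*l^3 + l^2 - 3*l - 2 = (l + 1)*(l^3 + 2*l^2 - l - 2) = (l - 1)*(l + 1)*(l^2 + 3*l + 2) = (l - 1)*(l + 1)*(l + 2)*(l + 1)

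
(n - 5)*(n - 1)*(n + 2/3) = n^3 - 16*n^2/3 + n + 10/3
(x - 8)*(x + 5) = x^2 - 3*x - 40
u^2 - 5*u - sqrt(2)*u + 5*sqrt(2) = (u - 5)*(u - sqrt(2))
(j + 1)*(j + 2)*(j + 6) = j^3 + 9*j^2 + 20*j + 12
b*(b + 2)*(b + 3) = b^3 + 5*b^2 + 6*b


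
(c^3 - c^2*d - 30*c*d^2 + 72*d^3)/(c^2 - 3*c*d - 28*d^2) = (-c^3 + c^2*d + 30*c*d^2 - 72*d^3)/(-c^2 + 3*c*d + 28*d^2)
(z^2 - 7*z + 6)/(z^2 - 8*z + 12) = (z - 1)/(z - 2)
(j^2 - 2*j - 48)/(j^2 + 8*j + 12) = (j - 8)/(j + 2)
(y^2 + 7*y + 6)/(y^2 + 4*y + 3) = (y + 6)/(y + 3)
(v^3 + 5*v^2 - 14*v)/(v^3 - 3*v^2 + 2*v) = (v + 7)/(v - 1)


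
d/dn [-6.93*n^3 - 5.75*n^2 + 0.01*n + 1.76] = -20.79*n^2 - 11.5*n + 0.01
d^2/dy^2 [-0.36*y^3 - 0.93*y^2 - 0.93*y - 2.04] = -2.16*y - 1.86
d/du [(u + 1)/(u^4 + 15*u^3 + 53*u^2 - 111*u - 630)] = (u^4 + 15*u^3 + 53*u^2 - 111*u - (u + 1)*(4*u^3 + 45*u^2 + 106*u - 111) - 630)/(u^4 + 15*u^3 + 53*u^2 - 111*u - 630)^2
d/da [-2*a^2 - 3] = -4*a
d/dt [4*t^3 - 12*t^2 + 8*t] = 12*t^2 - 24*t + 8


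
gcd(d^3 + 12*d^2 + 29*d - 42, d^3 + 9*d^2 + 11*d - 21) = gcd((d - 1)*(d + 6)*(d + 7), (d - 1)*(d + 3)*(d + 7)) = d^2 + 6*d - 7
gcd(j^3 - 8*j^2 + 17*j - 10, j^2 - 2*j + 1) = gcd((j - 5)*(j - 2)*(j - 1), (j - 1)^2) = j - 1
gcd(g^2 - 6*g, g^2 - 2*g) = g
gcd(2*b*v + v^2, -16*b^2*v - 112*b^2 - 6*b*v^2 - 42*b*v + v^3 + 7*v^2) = 2*b + v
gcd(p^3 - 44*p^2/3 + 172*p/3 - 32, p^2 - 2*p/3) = p - 2/3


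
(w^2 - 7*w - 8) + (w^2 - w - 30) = 2*w^2 - 8*w - 38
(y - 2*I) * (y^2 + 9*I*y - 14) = y^3 + 7*I*y^2 + 4*y + 28*I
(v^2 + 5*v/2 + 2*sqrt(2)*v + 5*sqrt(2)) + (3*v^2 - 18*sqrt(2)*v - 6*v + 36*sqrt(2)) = 4*v^2 - 16*sqrt(2)*v - 7*v/2 + 41*sqrt(2)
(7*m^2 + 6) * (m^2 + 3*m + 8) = 7*m^4 + 21*m^3 + 62*m^2 + 18*m + 48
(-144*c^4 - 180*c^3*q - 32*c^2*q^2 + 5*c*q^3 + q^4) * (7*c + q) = -1008*c^5 - 1404*c^4*q - 404*c^3*q^2 + 3*c^2*q^3 + 12*c*q^4 + q^5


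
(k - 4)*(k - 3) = k^2 - 7*k + 12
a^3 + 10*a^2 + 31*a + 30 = (a + 2)*(a + 3)*(a + 5)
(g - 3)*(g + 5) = g^2 + 2*g - 15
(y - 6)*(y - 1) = y^2 - 7*y + 6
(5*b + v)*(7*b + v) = 35*b^2 + 12*b*v + v^2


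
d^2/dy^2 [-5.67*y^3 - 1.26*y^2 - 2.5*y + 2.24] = -34.02*y - 2.52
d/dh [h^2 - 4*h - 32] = 2*h - 4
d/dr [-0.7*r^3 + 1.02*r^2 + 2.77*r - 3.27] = -2.1*r^2 + 2.04*r + 2.77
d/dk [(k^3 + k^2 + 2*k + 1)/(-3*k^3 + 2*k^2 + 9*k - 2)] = (5*k^4 + 30*k^3 + 8*k^2 - 8*k - 13)/(9*k^6 - 12*k^5 - 50*k^4 + 48*k^3 + 73*k^2 - 36*k + 4)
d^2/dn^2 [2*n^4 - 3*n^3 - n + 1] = 6*n*(4*n - 3)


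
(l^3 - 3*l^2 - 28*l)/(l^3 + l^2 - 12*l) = (l - 7)/(l - 3)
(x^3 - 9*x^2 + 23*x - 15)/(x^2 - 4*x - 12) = (-x^3 + 9*x^2 - 23*x + 15)/(-x^2 + 4*x + 12)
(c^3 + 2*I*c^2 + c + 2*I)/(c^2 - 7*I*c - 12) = (c^3 + 2*I*c^2 + c + 2*I)/(c^2 - 7*I*c - 12)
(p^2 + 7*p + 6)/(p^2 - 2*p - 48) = (p + 1)/(p - 8)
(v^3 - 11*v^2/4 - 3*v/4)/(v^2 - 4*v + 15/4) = v*(4*v^2 - 11*v - 3)/(4*v^2 - 16*v + 15)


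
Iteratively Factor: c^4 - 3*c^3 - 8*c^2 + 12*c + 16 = (c + 2)*(c^3 - 5*c^2 + 2*c + 8) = (c + 1)*(c + 2)*(c^2 - 6*c + 8) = (c - 4)*(c + 1)*(c + 2)*(c - 2)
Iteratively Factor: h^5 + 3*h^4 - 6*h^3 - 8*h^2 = (h - 2)*(h^4 + 5*h^3 + 4*h^2) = (h - 2)*(h + 4)*(h^3 + h^2) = h*(h - 2)*(h + 4)*(h^2 + h) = h^2*(h - 2)*(h + 4)*(h + 1)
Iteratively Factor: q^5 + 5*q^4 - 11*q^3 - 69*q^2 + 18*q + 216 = (q + 4)*(q^4 + q^3 - 15*q^2 - 9*q + 54) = (q - 2)*(q + 4)*(q^3 + 3*q^2 - 9*q - 27) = (q - 2)*(q + 3)*(q + 4)*(q^2 - 9) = (q - 2)*(q + 3)^2*(q + 4)*(q - 3)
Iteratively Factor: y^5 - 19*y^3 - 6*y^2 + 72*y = (y - 2)*(y^4 + 2*y^3 - 15*y^2 - 36*y) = (y - 2)*(y + 3)*(y^3 - y^2 - 12*y) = (y - 2)*(y + 3)^2*(y^2 - 4*y) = (y - 4)*(y - 2)*(y + 3)^2*(y)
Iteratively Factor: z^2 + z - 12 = (z - 3)*(z + 4)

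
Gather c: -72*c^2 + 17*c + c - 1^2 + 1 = -72*c^2 + 18*c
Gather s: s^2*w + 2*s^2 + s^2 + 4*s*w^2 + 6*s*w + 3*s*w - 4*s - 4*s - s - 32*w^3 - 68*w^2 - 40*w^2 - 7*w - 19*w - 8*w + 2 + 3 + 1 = s^2*(w + 3) + s*(4*w^2 + 9*w - 9) - 32*w^3 - 108*w^2 - 34*w + 6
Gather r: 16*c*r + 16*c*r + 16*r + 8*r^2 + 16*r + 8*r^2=16*r^2 + r*(32*c + 32)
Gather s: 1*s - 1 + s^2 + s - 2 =s^2 + 2*s - 3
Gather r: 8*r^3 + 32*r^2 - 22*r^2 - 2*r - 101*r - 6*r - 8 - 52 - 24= 8*r^3 + 10*r^2 - 109*r - 84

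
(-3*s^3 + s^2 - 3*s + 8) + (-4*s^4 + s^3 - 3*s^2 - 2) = -4*s^4 - 2*s^3 - 2*s^2 - 3*s + 6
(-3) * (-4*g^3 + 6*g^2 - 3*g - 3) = 12*g^3 - 18*g^2 + 9*g + 9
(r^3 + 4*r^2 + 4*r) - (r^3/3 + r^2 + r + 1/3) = 2*r^3/3 + 3*r^2 + 3*r - 1/3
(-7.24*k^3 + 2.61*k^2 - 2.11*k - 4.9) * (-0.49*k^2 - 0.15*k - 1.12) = 3.5476*k^5 - 0.1929*k^4 + 8.7512*k^3 - 0.2057*k^2 + 3.0982*k + 5.488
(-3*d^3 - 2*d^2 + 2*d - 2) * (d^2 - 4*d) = -3*d^5 + 10*d^4 + 10*d^3 - 10*d^2 + 8*d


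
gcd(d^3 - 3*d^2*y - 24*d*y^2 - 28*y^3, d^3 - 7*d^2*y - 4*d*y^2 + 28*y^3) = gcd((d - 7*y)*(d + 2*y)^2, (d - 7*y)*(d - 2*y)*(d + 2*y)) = -d^2 + 5*d*y + 14*y^2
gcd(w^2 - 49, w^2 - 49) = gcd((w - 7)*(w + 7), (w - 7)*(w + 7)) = w^2 - 49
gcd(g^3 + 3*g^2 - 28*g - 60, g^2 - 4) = g + 2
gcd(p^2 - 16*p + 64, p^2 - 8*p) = p - 8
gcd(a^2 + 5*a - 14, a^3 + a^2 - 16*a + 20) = a - 2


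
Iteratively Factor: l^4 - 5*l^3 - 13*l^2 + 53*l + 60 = (l - 5)*(l^3 - 13*l - 12) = (l - 5)*(l + 1)*(l^2 - l - 12) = (l - 5)*(l + 1)*(l + 3)*(l - 4)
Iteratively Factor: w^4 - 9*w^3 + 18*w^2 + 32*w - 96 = (w + 2)*(w^3 - 11*w^2 + 40*w - 48) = (w - 4)*(w + 2)*(w^2 - 7*w + 12) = (w - 4)*(w - 3)*(w + 2)*(w - 4)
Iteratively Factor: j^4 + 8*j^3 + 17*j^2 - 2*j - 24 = (j + 2)*(j^3 + 6*j^2 + 5*j - 12) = (j + 2)*(j + 3)*(j^2 + 3*j - 4) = (j + 2)*(j + 3)*(j + 4)*(j - 1)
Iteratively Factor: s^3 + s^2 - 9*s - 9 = (s - 3)*(s^2 + 4*s + 3) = (s - 3)*(s + 1)*(s + 3)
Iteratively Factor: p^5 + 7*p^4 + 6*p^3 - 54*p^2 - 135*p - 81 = (p - 3)*(p^4 + 10*p^3 + 36*p^2 + 54*p + 27) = (p - 3)*(p + 3)*(p^3 + 7*p^2 + 15*p + 9) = (p - 3)*(p + 1)*(p + 3)*(p^2 + 6*p + 9) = (p - 3)*(p + 1)*(p + 3)^2*(p + 3)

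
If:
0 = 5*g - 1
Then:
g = 1/5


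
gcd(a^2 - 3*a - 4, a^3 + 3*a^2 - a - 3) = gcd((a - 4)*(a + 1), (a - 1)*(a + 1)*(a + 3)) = a + 1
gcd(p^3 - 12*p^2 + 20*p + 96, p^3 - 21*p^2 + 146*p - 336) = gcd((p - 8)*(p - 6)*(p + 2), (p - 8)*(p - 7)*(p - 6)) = p^2 - 14*p + 48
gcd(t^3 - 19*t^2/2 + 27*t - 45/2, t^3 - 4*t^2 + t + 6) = t - 3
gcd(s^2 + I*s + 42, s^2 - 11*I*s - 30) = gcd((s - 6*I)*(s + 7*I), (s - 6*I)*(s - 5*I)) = s - 6*I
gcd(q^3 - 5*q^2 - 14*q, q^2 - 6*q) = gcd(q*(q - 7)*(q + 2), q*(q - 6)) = q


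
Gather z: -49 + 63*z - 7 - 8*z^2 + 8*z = -8*z^2 + 71*z - 56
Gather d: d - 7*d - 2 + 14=12 - 6*d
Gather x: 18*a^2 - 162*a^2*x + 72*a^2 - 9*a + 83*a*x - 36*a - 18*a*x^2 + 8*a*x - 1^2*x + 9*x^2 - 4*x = 90*a^2 - 45*a + x^2*(9 - 18*a) + x*(-162*a^2 + 91*a - 5)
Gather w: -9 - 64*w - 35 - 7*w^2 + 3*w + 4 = -7*w^2 - 61*w - 40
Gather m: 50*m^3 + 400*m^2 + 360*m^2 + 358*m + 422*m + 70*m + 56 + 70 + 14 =50*m^3 + 760*m^2 + 850*m + 140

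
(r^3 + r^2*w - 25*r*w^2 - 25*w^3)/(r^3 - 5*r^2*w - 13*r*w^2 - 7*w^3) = (r^2 - 25*w^2)/(r^2 - 6*r*w - 7*w^2)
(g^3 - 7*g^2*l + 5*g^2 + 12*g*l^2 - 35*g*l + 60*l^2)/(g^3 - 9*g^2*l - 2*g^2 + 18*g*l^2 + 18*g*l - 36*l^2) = (g^2 - 4*g*l + 5*g - 20*l)/(g^2 - 6*g*l - 2*g + 12*l)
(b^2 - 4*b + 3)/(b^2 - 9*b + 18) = (b - 1)/(b - 6)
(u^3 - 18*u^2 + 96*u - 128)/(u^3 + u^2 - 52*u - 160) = (u^2 - 10*u + 16)/(u^2 + 9*u + 20)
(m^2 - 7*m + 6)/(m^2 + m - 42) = (m - 1)/(m + 7)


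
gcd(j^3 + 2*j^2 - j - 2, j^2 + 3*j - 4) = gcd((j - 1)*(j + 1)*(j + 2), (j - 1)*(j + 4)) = j - 1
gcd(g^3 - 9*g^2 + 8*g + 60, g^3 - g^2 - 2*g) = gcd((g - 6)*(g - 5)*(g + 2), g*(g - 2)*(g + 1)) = 1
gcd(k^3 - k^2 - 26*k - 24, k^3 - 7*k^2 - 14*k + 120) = k^2 - 2*k - 24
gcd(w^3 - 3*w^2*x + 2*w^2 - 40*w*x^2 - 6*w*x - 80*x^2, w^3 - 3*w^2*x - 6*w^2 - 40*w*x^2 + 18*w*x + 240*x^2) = -w^2 + 3*w*x + 40*x^2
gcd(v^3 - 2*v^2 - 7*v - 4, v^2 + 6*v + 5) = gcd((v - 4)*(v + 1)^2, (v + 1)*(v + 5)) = v + 1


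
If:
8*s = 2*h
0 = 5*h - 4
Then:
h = 4/5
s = 1/5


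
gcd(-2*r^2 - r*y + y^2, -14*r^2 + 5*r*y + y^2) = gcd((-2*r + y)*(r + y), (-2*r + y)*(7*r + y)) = -2*r + y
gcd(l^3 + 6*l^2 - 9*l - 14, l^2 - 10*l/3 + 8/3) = l - 2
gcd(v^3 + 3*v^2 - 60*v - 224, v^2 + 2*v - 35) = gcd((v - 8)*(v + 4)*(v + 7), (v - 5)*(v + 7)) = v + 7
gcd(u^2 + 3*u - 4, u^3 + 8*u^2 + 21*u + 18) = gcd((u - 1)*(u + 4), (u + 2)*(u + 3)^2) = 1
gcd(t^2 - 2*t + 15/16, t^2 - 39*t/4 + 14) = 1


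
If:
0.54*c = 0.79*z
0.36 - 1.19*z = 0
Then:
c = 0.44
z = 0.30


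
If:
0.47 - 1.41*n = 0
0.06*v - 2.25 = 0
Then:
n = 0.33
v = 37.50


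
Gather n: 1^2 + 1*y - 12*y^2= -12*y^2 + y + 1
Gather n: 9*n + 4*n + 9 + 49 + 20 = 13*n + 78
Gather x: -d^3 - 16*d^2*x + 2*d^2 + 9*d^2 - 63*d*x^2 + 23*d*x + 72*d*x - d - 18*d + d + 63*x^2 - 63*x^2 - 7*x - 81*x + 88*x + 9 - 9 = -d^3 + 11*d^2 - 63*d*x^2 - 18*d + x*(-16*d^2 + 95*d)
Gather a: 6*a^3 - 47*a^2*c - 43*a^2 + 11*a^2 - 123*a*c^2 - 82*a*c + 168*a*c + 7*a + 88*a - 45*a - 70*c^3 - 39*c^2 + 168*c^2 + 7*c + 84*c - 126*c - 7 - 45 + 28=6*a^3 + a^2*(-47*c - 32) + a*(-123*c^2 + 86*c + 50) - 70*c^3 + 129*c^2 - 35*c - 24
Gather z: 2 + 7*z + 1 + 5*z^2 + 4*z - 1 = 5*z^2 + 11*z + 2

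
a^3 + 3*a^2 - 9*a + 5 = (a - 1)^2*(a + 5)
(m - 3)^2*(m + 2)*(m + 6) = m^4 + 2*m^3 - 27*m^2 + 108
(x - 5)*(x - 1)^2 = x^3 - 7*x^2 + 11*x - 5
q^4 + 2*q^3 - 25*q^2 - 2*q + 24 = (q - 4)*(q - 1)*(q + 1)*(q + 6)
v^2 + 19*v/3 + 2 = (v + 1/3)*(v + 6)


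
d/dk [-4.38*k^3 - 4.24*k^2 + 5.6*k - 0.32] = -13.14*k^2 - 8.48*k + 5.6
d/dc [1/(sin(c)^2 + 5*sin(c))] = -(2*sin(c) + 5)*cos(c)/((sin(c) + 5)^2*sin(c)^2)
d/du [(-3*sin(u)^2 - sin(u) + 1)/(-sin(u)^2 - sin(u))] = (2*cos(u) + 2/tan(u) + cos(u)/sin(u)^2)/(sin(u) + 1)^2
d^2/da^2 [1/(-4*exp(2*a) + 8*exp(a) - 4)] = (-exp(a) - 1/2)*exp(a)/(exp(4*a) - 4*exp(3*a) + 6*exp(2*a) - 4*exp(a) + 1)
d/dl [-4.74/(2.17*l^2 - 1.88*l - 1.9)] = (20.5716*l - 8.9112)/(-2.17*l^2 + 1.88*l + 1.9)^2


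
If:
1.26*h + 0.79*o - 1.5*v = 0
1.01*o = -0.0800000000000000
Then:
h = 1.19047619047619*v + 0.0496621090680497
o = -0.08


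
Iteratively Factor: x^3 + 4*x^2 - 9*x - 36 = (x - 3)*(x^2 + 7*x + 12) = (x - 3)*(x + 3)*(x + 4)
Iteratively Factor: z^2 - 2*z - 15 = (z - 5)*(z + 3)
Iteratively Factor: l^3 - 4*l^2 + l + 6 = (l + 1)*(l^2 - 5*l + 6) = (l - 3)*(l + 1)*(l - 2)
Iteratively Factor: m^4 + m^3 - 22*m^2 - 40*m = (m + 4)*(m^3 - 3*m^2 - 10*m) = m*(m + 4)*(m^2 - 3*m - 10) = m*(m - 5)*(m + 4)*(m + 2)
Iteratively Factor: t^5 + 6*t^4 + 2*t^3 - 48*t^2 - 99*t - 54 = (t + 3)*(t^4 + 3*t^3 - 7*t^2 - 27*t - 18) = (t + 3)^2*(t^3 - 7*t - 6) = (t + 2)*(t + 3)^2*(t^2 - 2*t - 3) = (t - 3)*(t + 2)*(t + 3)^2*(t + 1)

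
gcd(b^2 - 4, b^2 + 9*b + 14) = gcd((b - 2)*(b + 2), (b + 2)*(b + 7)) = b + 2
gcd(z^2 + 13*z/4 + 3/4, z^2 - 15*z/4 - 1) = z + 1/4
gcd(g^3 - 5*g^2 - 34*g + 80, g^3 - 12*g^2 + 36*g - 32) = g^2 - 10*g + 16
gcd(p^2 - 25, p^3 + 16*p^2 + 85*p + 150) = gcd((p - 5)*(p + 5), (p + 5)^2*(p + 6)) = p + 5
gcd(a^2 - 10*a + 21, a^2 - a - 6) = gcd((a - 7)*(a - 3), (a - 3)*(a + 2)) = a - 3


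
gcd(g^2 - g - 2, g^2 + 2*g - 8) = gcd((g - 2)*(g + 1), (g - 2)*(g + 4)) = g - 2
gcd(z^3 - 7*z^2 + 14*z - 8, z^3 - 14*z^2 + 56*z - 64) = z^2 - 6*z + 8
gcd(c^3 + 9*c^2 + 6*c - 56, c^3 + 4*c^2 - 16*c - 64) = c + 4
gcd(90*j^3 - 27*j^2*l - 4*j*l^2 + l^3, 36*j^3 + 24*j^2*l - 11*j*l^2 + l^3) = 6*j - l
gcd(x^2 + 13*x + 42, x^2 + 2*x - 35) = x + 7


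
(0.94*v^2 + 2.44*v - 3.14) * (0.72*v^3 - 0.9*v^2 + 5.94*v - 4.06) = 0.6768*v^5 + 0.9108*v^4 + 1.1268*v^3 + 13.5032*v^2 - 28.558*v + 12.7484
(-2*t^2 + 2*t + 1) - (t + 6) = -2*t^2 + t - 5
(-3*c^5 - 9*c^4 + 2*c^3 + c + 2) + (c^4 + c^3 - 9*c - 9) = -3*c^5 - 8*c^4 + 3*c^3 - 8*c - 7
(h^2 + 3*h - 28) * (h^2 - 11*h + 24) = h^4 - 8*h^3 - 37*h^2 + 380*h - 672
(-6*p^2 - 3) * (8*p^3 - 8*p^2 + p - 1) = -48*p^5 + 48*p^4 - 30*p^3 + 30*p^2 - 3*p + 3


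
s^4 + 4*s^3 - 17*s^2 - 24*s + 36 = (s - 3)*(s - 1)*(s + 2)*(s + 6)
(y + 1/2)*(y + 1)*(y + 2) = y^3 + 7*y^2/2 + 7*y/2 + 1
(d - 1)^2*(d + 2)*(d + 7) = d^4 + 7*d^3 - 3*d^2 - 19*d + 14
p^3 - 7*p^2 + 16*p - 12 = (p - 3)*(p - 2)^2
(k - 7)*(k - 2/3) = k^2 - 23*k/3 + 14/3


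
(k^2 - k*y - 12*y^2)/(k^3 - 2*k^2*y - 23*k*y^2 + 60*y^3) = (-k - 3*y)/(-k^2 - 2*k*y + 15*y^2)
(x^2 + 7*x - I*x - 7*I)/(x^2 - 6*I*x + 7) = (x^2 + x*(7 - I) - 7*I)/(x^2 - 6*I*x + 7)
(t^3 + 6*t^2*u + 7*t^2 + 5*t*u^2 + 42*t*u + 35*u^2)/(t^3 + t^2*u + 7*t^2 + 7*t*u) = (t + 5*u)/t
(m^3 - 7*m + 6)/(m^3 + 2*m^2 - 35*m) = (m^3 - 7*m + 6)/(m*(m^2 + 2*m - 35))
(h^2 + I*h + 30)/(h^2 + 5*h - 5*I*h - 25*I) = (h + 6*I)/(h + 5)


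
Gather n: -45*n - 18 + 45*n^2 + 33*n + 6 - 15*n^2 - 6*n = 30*n^2 - 18*n - 12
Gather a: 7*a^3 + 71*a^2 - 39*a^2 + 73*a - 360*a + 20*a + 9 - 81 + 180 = 7*a^3 + 32*a^2 - 267*a + 108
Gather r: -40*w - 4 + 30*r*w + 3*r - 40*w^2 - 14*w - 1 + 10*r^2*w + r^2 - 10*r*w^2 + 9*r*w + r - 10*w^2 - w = r^2*(10*w + 1) + r*(-10*w^2 + 39*w + 4) - 50*w^2 - 55*w - 5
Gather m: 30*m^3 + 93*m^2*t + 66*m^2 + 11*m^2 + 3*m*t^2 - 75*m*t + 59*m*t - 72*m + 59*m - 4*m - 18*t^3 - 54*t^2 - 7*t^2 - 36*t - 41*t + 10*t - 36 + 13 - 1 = 30*m^3 + m^2*(93*t + 77) + m*(3*t^2 - 16*t - 17) - 18*t^3 - 61*t^2 - 67*t - 24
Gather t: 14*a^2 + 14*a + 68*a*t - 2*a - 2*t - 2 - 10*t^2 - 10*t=14*a^2 + 12*a - 10*t^2 + t*(68*a - 12) - 2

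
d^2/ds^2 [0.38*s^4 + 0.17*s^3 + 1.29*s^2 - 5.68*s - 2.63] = 4.56*s^2 + 1.02*s + 2.58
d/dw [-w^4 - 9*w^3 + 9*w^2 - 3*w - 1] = -4*w^3 - 27*w^2 + 18*w - 3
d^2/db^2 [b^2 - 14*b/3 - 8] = 2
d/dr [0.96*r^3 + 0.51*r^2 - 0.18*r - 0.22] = 2.88*r^2 + 1.02*r - 0.18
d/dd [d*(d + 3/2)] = 2*d + 3/2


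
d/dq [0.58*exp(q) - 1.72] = 0.58*exp(q)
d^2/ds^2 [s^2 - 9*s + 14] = 2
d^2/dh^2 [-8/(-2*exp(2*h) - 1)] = (128*exp(2*h) - 64)*exp(2*h)/(2*exp(2*h) + 1)^3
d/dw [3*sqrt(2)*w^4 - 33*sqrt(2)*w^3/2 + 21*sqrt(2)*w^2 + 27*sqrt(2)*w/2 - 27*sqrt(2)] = 3*sqrt(2)*(8*w^3 - 33*w^2 + 28*w + 9)/2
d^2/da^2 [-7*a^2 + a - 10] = -14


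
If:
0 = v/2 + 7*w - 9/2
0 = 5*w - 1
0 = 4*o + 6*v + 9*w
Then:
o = -39/4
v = 31/5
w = 1/5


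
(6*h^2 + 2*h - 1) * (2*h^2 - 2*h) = 12*h^4 - 8*h^3 - 6*h^2 + 2*h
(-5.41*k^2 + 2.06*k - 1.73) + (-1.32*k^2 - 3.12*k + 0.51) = -6.73*k^2 - 1.06*k - 1.22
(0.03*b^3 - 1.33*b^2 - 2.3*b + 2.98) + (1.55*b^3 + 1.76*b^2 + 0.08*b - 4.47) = 1.58*b^3 + 0.43*b^2 - 2.22*b - 1.49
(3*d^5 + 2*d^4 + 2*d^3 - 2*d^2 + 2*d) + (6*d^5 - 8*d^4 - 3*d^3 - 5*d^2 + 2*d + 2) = 9*d^5 - 6*d^4 - d^3 - 7*d^2 + 4*d + 2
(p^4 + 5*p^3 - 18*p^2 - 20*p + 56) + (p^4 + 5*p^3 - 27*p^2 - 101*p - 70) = 2*p^4 + 10*p^3 - 45*p^2 - 121*p - 14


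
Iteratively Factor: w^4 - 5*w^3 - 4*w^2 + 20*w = (w - 5)*(w^3 - 4*w) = w*(w - 5)*(w^2 - 4) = w*(w - 5)*(w - 2)*(w + 2)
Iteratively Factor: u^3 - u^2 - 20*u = (u + 4)*(u^2 - 5*u) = u*(u + 4)*(u - 5)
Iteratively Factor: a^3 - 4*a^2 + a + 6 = (a - 3)*(a^2 - a - 2) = (a - 3)*(a + 1)*(a - 2)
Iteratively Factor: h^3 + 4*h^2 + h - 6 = (h - 1)*(h^2 + 5*h + 6) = (h - 1)*(h + 3)*(h + 2)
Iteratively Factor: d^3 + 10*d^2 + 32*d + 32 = (d + 2)*(d^2 + 8*d + 16) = (d + 2)*(d + 4)*(d + 4)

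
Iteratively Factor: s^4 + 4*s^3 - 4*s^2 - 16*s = (s + 4)*(s^3 - 4*s) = (s - 2)*(s + 4)*(s^2 + 2*s) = s*(s - 2)*(s + 4)*(s + 2)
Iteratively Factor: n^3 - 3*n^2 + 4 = (n - 2)*(n^2 - n - 2) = (n - 2)*(n + 1)*(n - 2)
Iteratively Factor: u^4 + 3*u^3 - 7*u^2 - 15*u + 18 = (u - 1)*(u^3 + 4*u^2 - 3*u - 18) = (u - 1)*(u + 3)*(u^2 + u - 6) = (u - 1)*(u + 3)^2*(u - 2)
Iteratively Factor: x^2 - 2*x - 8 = (x - 4)*(x + 2)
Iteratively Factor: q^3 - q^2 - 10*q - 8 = (q + 2)*(q^2 - 3*q - 4) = (q - 4)*(q + 2)*(q + 1)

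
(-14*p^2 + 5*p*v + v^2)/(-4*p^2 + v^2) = (7*p + v)/(2*p + v)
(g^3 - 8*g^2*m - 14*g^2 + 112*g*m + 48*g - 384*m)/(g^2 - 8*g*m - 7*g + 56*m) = (g^2 - 14*g + 48)/(g - 7)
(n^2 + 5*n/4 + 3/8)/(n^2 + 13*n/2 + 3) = (n + 3/4)/(n + 6)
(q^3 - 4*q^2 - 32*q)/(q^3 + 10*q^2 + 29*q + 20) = q*(q - 8)/(q^2 + 6*q + 5)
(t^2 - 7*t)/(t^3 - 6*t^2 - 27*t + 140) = t/(t^2 + t - 20)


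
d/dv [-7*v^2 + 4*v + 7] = 4 - 14*v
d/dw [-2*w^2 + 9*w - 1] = 9 - 4*w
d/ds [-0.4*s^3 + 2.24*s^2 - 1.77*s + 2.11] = -1.2*s^2 + 4.48*s - 1.77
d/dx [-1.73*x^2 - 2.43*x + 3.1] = -3.46*x - 2.43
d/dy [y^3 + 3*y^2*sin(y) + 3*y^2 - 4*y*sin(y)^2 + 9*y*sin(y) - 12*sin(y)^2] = 3*y^2*cos(y) + 3*y^2 + 6*y*sin(y) - 4*y*sin(2*y) + 9*y*cos(y) + 6*y - 4*sin(y)^2 + 9*sin(y) - 12*sin(2*y)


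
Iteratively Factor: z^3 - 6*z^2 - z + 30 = (z + 2)*(z^2 - 8*z + 15) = (z - 5)*(z + 2)*(z - 3)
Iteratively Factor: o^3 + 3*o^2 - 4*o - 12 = (o + 2)*(o^2 + o - 6) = (o - 2)*(o + 2)*(o + 3)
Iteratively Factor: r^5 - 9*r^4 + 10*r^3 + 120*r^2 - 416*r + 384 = (r - 2)*(r^4 - 7*r^3 - 4*r^2 + 112*r - 192) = (r - 3)*(r - 2)*(r^3 - 4*r^2 - 16*r + 64) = (r - 3)*(r - 2)*(r + 4)*(r^2 - 8*r + 16) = (r - 4)*(r - 3)*(r - 2)*(r + 4)*(r - 4)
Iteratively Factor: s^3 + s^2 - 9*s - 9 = (s - 3)*(s^2 + 4*s + 3) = (s - 3)*(s + 1)*(s + 3)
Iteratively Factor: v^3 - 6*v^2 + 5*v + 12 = (v + 1)*(v^2 - 7*v + 12) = (v - 4)*(v + 1)*(v - 3)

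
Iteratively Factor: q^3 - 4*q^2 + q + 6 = (q - 3)*(q^2 - q - 2) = (q - 3)*(q - 2)*(q + 1)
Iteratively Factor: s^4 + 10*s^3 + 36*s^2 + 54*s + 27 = (s + 3)*(s^3 + 7*s^2 + 15*s + 9) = (s + 3)^2*(s^2 + 4*s + 3) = (s + 3)^3*(s + 1)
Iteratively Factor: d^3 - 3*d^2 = (d - 3)*(d^2) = d*(d - 3)*(d)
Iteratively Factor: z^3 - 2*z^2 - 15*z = (z)*(z^2 - 2*z - 15) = z*(z - 5)*(z + 3)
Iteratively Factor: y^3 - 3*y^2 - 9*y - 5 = (y + 1)*(y^2 - 4*y - 5) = (y + 1)^2*(y - 5)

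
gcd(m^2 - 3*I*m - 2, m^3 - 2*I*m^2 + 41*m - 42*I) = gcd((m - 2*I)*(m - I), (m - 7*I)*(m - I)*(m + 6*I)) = m - I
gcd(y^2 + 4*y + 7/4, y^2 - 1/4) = y + 1/2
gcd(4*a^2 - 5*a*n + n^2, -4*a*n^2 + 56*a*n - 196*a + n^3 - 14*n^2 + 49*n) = 4*a - n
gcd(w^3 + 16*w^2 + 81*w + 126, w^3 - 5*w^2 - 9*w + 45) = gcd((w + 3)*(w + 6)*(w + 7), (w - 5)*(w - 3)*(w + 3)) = w + 3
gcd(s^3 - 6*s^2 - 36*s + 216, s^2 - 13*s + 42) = s - 6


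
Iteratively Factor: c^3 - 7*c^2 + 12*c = (c - 4)*(c^2 - 3*c) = c*(c - 4)*(c - 3)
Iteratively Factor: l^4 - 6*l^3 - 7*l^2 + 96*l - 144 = (l - 4)*(l^3 - 2*l^2 - 15*l + 36) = (l - 4)*(l - 3)*(l^2 + l - 12) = (l - 4)*(l - 3)*(l + 4)*(l - 3)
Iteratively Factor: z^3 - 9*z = (z)*(z^2 - 9) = z*(z - 3)*(z + 3)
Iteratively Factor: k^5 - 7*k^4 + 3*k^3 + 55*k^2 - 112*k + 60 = (k - 1)*(k^4 - 6*k^3 - 3*k^2 + 52*k - 60) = (k - 2)*(k - 1)*(k^3 - 4*k^2 - 11*k + 30) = (k - 2)*(k - 1)*(k + 3)*(k^2 - 7*k + 10) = (k - 5)*(k - 2)*(k - 1)*(k + 3)*(k - 2)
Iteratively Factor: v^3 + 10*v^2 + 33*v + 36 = (v + 3)*(v^2 + 7*v + 12) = (v + 3)^2*(v + 4)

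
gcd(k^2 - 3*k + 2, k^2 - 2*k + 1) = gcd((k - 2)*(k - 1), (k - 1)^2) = k - 1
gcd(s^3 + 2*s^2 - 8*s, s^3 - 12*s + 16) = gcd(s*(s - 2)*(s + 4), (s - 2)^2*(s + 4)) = s^2 + 2*s - 8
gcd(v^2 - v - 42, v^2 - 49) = v - 7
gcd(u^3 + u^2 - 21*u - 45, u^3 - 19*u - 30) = u^2 - 2*u - 15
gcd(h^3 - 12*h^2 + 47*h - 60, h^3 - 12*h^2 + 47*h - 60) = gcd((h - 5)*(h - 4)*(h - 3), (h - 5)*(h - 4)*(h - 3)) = h^3 - 12*h^2 + 47*h - 60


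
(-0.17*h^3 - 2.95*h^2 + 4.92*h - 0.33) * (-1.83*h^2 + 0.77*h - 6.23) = 0.3111*h^5 + 5.2676*h^4 - 10.216*h^3 + 22.7708*h^2 - 30.9057*h + 2.0559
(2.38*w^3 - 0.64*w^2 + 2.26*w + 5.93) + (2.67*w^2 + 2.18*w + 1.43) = 2.38*w^3 + 2.03*w^2 + 4.44*w + 7.36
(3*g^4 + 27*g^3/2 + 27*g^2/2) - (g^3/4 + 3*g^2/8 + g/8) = 3*g^4 + 53*g^3/4 + 105*g^2/8 - g/8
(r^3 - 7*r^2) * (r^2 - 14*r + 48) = r^5 - 21*r^4 + 146*r^3 - 336*r^2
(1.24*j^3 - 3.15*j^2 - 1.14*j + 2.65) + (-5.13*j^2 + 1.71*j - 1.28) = 1.24*j^3 - 8.28*j^2 + 0.57*j + 1.37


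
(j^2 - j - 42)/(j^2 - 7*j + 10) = (j^2 - j - 42)/(j^2 - 7*j + 10)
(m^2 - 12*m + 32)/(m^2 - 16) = (m - 8)/(m + 4)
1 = 1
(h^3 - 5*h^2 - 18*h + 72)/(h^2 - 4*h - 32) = (h^2 - 9*h + 18)/(h - 8)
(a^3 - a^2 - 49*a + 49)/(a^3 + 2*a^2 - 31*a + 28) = (a - 7)/(a - 4)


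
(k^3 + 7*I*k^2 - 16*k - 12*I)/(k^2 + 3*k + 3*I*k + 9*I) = (k^2 + 4*I*k - 4)/(k + 3)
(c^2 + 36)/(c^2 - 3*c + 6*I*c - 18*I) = (c - 6*I)/(c - 3)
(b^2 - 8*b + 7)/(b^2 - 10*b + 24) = (b^2 - 8*b + 7)/(b^2 - 10*b + 24)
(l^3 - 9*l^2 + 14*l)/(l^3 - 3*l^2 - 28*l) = (l - 2)/(l + 4)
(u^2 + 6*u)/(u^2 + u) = (u + 6)/(u + 1)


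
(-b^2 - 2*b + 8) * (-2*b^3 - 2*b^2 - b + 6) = 2*b^5 + 6*b^4 - 11*b^3 - 20*b^2 - 20*b + 48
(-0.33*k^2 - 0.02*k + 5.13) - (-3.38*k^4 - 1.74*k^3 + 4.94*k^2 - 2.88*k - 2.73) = 3.38*k^4 + 1.74*k^3 - 5.27*k^2 + 2.86*k + 7.86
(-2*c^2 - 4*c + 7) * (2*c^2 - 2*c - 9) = -4*c^4 - 4*c^3 + 40*c^2 + 22*c - 63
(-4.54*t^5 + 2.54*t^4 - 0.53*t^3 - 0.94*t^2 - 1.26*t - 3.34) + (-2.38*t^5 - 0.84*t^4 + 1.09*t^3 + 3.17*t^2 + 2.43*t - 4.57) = -6.92*t^5 + 1.7*t^4 + 0.56*t^3 + 2.23*t^2 + 1.17*t - 7.91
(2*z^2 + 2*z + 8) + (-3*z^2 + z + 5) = -z^2 + 3*z + 13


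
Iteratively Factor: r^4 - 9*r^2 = (r - 3)*(r^3 + 3*r^2) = r*(r - 3)*(r^2 + 3*r) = r*(r - 3)*(r + 3)*(r)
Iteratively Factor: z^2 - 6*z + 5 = (z - 1)*(z - 5)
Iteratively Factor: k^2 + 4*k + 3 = (k + 3)*(k + 1)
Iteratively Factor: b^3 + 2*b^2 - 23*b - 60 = (b - 5)*(b^2 + 7*b + 12) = (b - 5)*(b + 4)*(b + 3)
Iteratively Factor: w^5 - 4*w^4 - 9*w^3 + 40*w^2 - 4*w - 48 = (w - 2)*(w^4 - 2*w^3 - 13*w^2 + 14*w + 24) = (w - 2)*(w + 1)*(w^3 - 3*w^2 - 10*w + 24) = (w - 4)*(w - 2)*(w + 1)*(w^2 + w - 6) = (w - 4)*(w - 2)*(w + 1)*(w + 3)*(w - 2)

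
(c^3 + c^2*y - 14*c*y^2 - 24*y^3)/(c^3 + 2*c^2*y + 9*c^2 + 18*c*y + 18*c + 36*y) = (c^2 - c*y - 12*y^2)/(c^2 + 9*c + 18)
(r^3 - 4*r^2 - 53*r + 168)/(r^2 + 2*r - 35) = (r^2 - 11*r + 24)/(r - 5)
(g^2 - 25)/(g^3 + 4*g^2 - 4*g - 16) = (g^2 - 25)/(g^3 + 4*g^2 - 4*g - 16)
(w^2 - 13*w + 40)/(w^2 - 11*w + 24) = (w - 5)/(w - 3)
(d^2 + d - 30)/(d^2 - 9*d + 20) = (d + 6)/(d - 4)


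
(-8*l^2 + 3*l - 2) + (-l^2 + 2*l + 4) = -9*l^2 + 5*l + 2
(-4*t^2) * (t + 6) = -4*t^3 - 24*t^2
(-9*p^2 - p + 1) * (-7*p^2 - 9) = 63*p^4 + 7*p^3 + 74*p^2 + 9*p - 9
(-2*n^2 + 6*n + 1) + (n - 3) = -2*n^2 + 7*n - 2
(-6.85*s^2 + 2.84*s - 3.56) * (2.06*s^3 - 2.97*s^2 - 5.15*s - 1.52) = -14.111*s^5 + 26.1949*s^4 + 19.5091*s^3 + 6.3592*s^2 + 14.0172*s + 5.4112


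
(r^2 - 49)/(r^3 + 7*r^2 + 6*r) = (r^2 - 49)/(r*(r^2 + 7*r + 6))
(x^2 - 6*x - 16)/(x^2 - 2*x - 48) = (x + 2)/(x + 6)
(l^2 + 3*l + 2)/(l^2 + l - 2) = (l + 1)/(l - 1)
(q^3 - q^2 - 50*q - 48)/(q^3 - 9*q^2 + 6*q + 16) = (q + 6)/(q - 2)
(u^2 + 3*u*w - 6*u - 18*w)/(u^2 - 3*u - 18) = (u + 3*w)/(u + 3)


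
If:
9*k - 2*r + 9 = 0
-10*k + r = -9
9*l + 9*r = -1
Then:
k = 27/11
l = -1550/99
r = 171/11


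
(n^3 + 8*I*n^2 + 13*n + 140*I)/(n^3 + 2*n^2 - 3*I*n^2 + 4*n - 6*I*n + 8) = (n^2 + 12*I*n - 35)/(n^2 + n*(2 + I) + 2*I)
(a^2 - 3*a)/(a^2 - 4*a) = (a - 3)/(a - 4)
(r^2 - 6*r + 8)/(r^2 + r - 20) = (r - 2)/(r + 5)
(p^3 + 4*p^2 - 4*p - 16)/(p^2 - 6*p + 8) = (p^2 + 6*p + 8)/(p - 4)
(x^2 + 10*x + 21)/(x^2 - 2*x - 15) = (x + 7)/(x - 5)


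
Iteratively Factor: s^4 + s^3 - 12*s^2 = (s)*(s^3 + s^2 - 12*s) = s^2*(s^2 + s - 12) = s^2*(s + 4)*(s - 3)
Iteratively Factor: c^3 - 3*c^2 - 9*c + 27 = (c - 3)*(c^2 - 9) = (c - 3)*(c + 3)*(c - 3)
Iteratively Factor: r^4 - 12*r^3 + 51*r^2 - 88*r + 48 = (r - 4)*(r^3 - 8*r^2 + 19*r - 12) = (r - 4)^2*(r^2 - 4*r + 3) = (r - 4)^2*(r - 1)*(r - 3)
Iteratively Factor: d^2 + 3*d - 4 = (d + 4)*(d - 1)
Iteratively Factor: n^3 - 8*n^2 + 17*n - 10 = (n - 2)*(n^2 - 6*n + 5) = (n - 2)*(n - 1)*(n - 5)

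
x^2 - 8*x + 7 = (x - 7)*(x - 1)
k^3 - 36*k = k*(k - 6)*(k + 6)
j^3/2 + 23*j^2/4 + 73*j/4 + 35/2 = (j/2 + 1)*(j + 5/2)*(j + 7)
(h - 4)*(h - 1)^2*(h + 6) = h^4 - 27*h^2 + 50*h - 24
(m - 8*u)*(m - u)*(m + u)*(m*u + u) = m^4*u - 8*m^3*u^2 + m^3*u - m^2*u^3 - 8*m^2*u^2 + 8*m*u^4 - m*u^3 + 8*u^4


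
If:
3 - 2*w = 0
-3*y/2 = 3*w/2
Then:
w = 3/2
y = -3/2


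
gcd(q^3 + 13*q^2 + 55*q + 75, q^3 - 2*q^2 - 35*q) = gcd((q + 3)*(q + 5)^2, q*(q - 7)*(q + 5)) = q + 5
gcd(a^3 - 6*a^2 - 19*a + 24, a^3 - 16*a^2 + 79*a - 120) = a - 8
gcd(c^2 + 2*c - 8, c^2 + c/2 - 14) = c + 4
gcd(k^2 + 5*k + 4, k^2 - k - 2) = k + 1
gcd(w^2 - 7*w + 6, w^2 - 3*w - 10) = 1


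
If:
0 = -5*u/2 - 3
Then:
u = -6/5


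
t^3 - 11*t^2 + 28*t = t*(t - 7)*(t - 4)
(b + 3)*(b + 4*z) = b^2 + 4*b*z + 3*b + 12*z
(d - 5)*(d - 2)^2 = d^3 - 9*d^2 + 24*d - 20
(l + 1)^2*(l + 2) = l^3 + 4*l^2 + 5*l + 2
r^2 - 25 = (r - 5)*(r + 5)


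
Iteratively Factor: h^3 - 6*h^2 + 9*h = (h - 3)*(h^2 - 3*h) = (h - 3)^2*(h)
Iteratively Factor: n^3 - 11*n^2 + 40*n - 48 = (n - 4)*(n^2 - 7*n + 12) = (n - 4)^2*(n - 3)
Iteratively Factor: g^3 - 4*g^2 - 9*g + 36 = (g - 4)*(g^2 - 9) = (g - 4)*(g + 3)*(g - 3)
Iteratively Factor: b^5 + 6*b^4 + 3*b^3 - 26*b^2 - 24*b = (b + 4)*(b^4 + 2*b^3 - 5*b^2 - 6*b) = (b - 2)*(b + 4)*(b^3 + 4*b^2 + 3*b) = (b - 2)*(b + 1)*(b + 4)*(b^2 + 3*b) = b*(b - 2)*(b + 1)*(b + 4)*(b + 3)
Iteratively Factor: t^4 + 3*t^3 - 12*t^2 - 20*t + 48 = (t + 3)*(t^3 - 12*t + 16) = (t - 2)*(t + 3)*(t^2 + 2*t - 8) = (t - 2)^2*(t + 3)*(t + 4)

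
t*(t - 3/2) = t^2 - 3*t/2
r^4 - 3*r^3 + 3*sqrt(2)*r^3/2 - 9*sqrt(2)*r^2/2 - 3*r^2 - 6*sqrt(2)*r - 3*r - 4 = (r - 4)*(r + 1)*(r + sqrt(2)/2)*(r + sqrt(2))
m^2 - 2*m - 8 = (m - 4)*(m + 2)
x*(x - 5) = x^2 - 5*x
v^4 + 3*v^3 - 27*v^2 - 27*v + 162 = (v - 3)^2*(v + 3)*(v + 6)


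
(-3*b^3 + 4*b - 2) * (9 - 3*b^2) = 9*b^5 - 39*b^3 + 6*b^2 + 36*b - 18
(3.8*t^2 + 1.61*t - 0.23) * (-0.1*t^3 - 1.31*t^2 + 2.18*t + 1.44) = -0.38*t^5 - 5.139*t^4 + 6.1979*t^3 + 9.2831*t^2 + 1.817*t - 0.3312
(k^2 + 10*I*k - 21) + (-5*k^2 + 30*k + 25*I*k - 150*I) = -4*k^2 + 30*k + 35*I*k - 21 - 150*I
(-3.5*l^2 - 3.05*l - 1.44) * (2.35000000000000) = -8.225*l^2 - 7.1675*l - 3.384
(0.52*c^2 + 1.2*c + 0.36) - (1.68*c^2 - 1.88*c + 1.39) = -1.16*c^2 + 3.08*c - 1.03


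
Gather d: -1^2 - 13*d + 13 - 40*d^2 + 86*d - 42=-40*d^2 + 73*d - 30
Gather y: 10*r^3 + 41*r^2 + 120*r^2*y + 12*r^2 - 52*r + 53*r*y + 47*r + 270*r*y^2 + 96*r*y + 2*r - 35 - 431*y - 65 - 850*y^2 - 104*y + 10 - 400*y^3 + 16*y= 10*r^3 + 53*r^2 - 3*r - 400*y^3 + y^2*(270*r - 850) + y*(120*r^2 + 149*r - 519) - 90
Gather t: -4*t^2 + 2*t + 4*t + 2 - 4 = -4*t^2 + 6*t - 2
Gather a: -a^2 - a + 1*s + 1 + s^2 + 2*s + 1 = -a^2 - a + s^2 + 3*s + 2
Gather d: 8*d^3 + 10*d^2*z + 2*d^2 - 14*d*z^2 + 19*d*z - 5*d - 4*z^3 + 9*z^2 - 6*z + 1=8*d^3 + d^2*(10*z + 2) + d*(-14*z^2 + 19*z - 5) - 4*z^3 + 9*z^2 - 6*z + 1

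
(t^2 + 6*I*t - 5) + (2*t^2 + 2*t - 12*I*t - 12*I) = 3*t^2 + 2*t - 6*I*t - 5 - 12*I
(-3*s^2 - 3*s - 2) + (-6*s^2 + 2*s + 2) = -9*s^2 - s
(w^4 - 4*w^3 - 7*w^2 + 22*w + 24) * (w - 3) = w^5 - 7*w^4 + 5*w^3 + 43*w^2 - 42*w - 72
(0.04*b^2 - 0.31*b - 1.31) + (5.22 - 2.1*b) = 0.04*b^2 - 2.41*b + 3.91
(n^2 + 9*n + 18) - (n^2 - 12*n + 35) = 21*n - 17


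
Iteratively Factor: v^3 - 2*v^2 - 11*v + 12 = (v + 3)*(v^2 - 5*v + 4) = (v - 1)*(v + 3)*(v - 4)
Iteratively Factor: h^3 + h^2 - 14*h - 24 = (h + 3)*(h^2 - 2*h - 8) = (h - 4)*(h + 3)*(h + 2)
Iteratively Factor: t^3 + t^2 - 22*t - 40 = (t + 4)*(t^2 - 3*t - 10) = (t + 2)*(t + 4)*(t - 5)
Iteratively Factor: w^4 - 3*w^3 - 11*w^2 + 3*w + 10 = (w + 2)*(w^3 - 5*w^2 - w + 5) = (w + 1)*(w + 2)*(w^2 - 6*w + 5) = (w - 1)*(w + 1)*(w + 2)*(w - 5)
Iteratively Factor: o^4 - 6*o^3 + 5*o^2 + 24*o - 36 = (o + 2)*(o^3 - 8*o^2 + 21*o - 18) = (o - 3)*(o + 2)*(o^2 - 5*o + 6) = (o - 3)^2*(o + 2)*(o - 2)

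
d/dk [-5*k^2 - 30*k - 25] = -10*k - 30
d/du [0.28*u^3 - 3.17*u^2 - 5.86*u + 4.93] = 0.84*u^2 - 6.34*u - 5.86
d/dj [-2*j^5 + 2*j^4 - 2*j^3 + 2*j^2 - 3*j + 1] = -10*j^4 + 8*j^3 - 6*j^2 + 4*j - 3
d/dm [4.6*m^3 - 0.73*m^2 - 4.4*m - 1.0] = 13.8*m^2 - 1.46*m - 4.4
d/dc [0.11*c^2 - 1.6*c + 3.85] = 0.22*c - 1.6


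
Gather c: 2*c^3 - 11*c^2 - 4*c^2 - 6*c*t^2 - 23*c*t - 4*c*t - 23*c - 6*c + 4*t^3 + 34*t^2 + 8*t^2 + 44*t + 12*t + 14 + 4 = 2*c^3 - 15*c^2 + c*(-6*t^2 - 27*t - 29) + 4*t^3 + 42*t^2 + 56*t + 18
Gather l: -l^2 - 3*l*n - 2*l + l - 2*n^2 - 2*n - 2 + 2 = -l^2 + l*(-3*n - 1) - 2*n^2 - 2*n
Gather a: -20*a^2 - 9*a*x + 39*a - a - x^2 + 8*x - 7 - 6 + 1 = -20*a^2 + a*(38 - 9*x) - x^2 + 8*x - 12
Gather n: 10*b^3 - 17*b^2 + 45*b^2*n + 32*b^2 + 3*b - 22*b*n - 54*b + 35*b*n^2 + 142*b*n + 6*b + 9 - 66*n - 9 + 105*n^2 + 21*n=10*b^3 + 15*b^2 - 45*b + n^2*(35*b + 105) + n*(45*b^2 + 120*b - 45)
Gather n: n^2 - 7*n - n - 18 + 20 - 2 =n^2 - 8*n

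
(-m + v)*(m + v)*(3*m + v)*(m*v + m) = -3*m^4*v - 3*m^4 - m^3*v^2 - m^3*v + 3*m^2*v^3 + 3*m^2*v^2 + m*v^4 + m*v^3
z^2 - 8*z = z*(z - 8)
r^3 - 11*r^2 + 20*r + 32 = (r - 8)*(r - 4)*(r + 1)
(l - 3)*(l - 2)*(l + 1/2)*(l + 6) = l^4 + 3*l^3/2 - 47*l^2/2 + 24*l + 18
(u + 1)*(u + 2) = u^2 + 3*u + 2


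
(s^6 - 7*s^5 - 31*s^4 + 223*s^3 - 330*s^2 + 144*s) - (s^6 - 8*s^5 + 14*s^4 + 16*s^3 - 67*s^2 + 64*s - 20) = s^5 - 45*s^4 + 207*s^3 - 263*s^2 + 80*s + 20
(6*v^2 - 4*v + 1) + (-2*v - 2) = 6*v^2 - 6*v - 1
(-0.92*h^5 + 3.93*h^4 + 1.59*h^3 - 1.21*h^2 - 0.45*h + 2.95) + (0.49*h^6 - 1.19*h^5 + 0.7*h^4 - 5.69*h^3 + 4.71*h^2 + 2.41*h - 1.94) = 0.49*h^6 - 2.11*h^5 + 4.63*h^4 - 4.1*h^3 + 3.5*h^2 + 1.96*h + 1.01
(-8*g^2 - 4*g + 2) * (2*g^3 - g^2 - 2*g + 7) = -16*g^5 + 24*g^3 - 50*g^2 - 32*g + 14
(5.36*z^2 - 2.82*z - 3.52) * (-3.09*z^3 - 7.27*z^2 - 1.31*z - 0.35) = -16.5624*z^5 - 30.2534*z^4 + 24.3566*z^3 + 27.4086*z^2 + 5.5982*z + 1.232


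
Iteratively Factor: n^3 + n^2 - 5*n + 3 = (n + 3)*(n^2 - 2*n + 1) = (n - 1)*(n + 3)*(n - 1)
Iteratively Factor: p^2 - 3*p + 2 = (p - 1)*(p - 2)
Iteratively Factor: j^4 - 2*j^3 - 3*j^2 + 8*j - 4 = (j - 1)*(j^3 - j^2 - 4*j + 4) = (j - 2)*(j - 1)*(j^2 + j - 2) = (j - 2)*(j - 1)*(j + 2)*(j - 1)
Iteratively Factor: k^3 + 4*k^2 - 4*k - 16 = (k + 4)*(k^2 - 4) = (k + 2)*(k + 4)*(k - 2)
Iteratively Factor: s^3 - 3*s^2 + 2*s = (s)*(s^2 - 3*s + 2) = s*(s - 1)*(s - 2)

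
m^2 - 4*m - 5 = (m - 5)*(m + 1)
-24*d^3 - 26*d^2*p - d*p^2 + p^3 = (-6*d + p)*(d + p)*(4*d + p)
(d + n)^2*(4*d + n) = 4*d^3 + 9*d^2*n + 6*d*n^2 + n^3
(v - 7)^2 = v^2 - 14*v + 49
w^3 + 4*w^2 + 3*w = w*(w + 1)*(w + 3)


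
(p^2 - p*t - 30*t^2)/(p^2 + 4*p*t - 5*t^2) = (p - 6*t)/(p - t)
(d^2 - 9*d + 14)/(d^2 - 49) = (d - 2)/(d + 7)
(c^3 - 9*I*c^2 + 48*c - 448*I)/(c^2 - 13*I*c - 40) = (c^2 - I*c + 56)/(c - 5*I)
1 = 1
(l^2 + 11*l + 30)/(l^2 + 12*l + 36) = (l + 5)/(l + 6)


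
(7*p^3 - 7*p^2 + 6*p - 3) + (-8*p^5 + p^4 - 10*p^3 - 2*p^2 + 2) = -8*p^5 + p^4 - 3*p^3 - 9*p^2 + 6*p - 1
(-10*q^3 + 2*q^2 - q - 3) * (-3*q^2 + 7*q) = 30*q^5 - 76*q^4 + 17*q^3 + 2*q^2 - 21*q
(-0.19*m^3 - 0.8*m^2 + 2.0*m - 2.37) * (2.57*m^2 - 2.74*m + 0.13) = -0.4883*m^5 - 1.5354*m^4 + 7.3073*m^3 - 11.6749*m^2 + 6.7538*m - 0.3081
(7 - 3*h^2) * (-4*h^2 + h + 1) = 12*h^4 - 3*h^3 - 31*h^2 + 7*h + 7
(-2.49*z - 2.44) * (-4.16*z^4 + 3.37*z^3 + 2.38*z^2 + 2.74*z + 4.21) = 10.3584*z^5 + 1.7591*z^4 - 14.149*z^3 - 12.6298*z^2 - 17.1685*z - 10.2724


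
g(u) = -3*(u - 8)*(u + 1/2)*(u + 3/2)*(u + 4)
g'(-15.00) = 41218.50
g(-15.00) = -148574.25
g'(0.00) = 201.00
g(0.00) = 72.00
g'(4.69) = 463.48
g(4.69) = 2772.22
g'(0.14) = 234.29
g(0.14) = 102.46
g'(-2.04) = -102.64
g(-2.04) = 49.09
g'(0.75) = 382.69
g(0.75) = 290.57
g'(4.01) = 661.02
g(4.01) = 2382.62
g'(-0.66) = 56.86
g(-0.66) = -11.66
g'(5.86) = -215.62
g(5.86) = 2963.10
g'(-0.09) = 179.96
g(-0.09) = 54.86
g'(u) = -3*(u - 8)*(u + 1/2)*(u + 3/2) - 3*(u - 8)*(u + 1/2)*(u + 4) - 3*(u - 8)*(u + 3/2)*(u + 4) - 3*(u + 1/2)*(u + 3/2)*(u + 4)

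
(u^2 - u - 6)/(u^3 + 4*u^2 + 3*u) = (u^2 - u - 6)/(u*(u^2 + 4*u + 3))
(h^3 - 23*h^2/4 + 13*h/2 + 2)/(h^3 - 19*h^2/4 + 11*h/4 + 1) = (h - 2)/(h - 1)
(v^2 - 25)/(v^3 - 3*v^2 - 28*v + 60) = (v - 5)/(v^2 - 8*v + 12)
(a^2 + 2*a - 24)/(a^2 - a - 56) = (-a^2 - 2*a + 24)/(-a^2 + a + 56)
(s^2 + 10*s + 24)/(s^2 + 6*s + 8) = (s + 6)/(s + 2)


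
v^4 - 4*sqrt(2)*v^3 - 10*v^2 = v^2*(v - 5*sqrt(2))*(v + sqrt(2))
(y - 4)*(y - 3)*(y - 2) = y^3 - 9*y^2 + 26*y - 24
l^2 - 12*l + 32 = (l - 8)*(l - 4)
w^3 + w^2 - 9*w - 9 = (w - 3)*(w + 1)*(w + 3)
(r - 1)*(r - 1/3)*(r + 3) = r^3 + 5*r^2/3 - 11*r/3 + 1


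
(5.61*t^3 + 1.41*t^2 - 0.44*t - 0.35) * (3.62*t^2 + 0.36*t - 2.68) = 20.3082*t^5 + 7.1238*t^4 - 16.12*t^3 - 5.2042*t^2 + 1.0532*t + 0.938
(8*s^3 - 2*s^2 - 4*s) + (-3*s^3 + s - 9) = 5*s^3 - 2*s^2 - 3*s - 9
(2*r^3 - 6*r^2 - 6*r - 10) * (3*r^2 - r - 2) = 6*r^5 - 20*r^4 - 16*r^3 - 12*r^2 + 22*r + 20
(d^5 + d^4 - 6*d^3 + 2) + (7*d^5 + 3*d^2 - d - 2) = 8*d^5 + d^4 - 6*d^3 + 3*d^2 - d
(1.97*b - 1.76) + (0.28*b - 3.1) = 2.25*b - 4.86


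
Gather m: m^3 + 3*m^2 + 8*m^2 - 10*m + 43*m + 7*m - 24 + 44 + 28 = m^3 + 11*m^2 + 40*m + 48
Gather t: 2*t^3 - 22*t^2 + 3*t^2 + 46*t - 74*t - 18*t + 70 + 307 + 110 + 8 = 2*t^3 - 19*t^2 - 46*t + 495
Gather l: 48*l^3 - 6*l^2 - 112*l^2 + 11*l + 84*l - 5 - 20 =48*l^3 - 118*l^2 + 95*l - 25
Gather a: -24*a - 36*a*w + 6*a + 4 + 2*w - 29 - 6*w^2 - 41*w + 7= a*(-36*w - 18) - 6*w^2 - 39*w - 18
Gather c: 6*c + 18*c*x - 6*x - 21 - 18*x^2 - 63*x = c*(18*x + 6) - 18*x^2 - 69*x - 21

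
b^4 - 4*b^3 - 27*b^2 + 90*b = b*(b - 6)*(b - 3)*(b + 5)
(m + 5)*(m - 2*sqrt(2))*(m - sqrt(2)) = m^3 - 3*sqrt(2)*m^2 + 5*m^2 - 15*sqrt(2)*m + 4*m + 20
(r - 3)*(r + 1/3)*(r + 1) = r^3 - 5*r^2/3 - 11*r/3 - 1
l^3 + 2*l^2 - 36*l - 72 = (l - 6)*(l + 2)*(l + 6)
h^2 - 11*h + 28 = (h - 7)*(h - 4)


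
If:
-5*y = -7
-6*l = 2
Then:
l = -1/3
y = 7/5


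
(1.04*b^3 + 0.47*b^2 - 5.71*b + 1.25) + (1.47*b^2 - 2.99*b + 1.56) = 1.04*b^3 + 1.94*b^2 - 8.7*b + 2.81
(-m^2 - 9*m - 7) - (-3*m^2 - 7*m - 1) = 2*m^2 - 2*m - 6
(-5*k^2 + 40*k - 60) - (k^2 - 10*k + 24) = -6*k^2 + 50*k - 84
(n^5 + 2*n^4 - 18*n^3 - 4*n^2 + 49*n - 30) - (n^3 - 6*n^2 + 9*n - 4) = n^5 + 2*n^4 - 19*n^3 + 2*n^2 + 40*n - 26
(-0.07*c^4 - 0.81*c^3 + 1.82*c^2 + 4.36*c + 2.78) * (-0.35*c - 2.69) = 0.0245*c^5 + 0.4718*c^4 + 1.5419*c^3 - 6.4218*c^2 - 12.7014*c - 7.4782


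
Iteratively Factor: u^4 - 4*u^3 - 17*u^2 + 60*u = (u - 5)*(u^3 + u^2 - 12*u) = u*(u - 5)*(u^2 + u - 12) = u*(u - 5)*(u + 4)*(u - 3)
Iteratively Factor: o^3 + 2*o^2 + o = (o + 1)*(o^2 + o) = o*(o + 1)*(o + 1)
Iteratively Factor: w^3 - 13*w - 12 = (w + 1)*(w^2 - w - 12) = (w + 1)*(w + 3)*(w - 4)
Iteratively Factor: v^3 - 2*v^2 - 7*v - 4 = (v - 4)*(v^2 + 2*v + 1) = (v - 4)*(v + 1)*(v + 1)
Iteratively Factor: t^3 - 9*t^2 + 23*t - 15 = (t - 1)*(t^2 - 8*t + 15) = (t - 3)*(t - 1)*(t - 5)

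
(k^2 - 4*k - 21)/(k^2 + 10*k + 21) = (k - 7)/(k + 7)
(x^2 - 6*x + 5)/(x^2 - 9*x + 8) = (x - 5)/(x - 8)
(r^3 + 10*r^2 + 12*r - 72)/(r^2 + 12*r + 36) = r - 2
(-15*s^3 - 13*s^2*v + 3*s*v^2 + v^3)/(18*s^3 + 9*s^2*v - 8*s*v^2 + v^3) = (-5*s - v)/(6*s - v)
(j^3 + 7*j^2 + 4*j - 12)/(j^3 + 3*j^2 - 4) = (j + 6)/(j + 2)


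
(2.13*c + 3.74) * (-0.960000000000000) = -2.0448*c - 3.5904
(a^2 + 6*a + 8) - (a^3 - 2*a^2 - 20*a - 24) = -a^3 + 3*a^2 + 26*a + 32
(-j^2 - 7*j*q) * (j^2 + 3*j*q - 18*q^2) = -j^4 - 10*j^3*q - 3*j^2*q^2 + 126*j*q^3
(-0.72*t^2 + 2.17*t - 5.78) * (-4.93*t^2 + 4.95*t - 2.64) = 3.5496*t^4 - 14.2621*t^3 + 41.1377*t^2 - 34.3398*t + 15.2592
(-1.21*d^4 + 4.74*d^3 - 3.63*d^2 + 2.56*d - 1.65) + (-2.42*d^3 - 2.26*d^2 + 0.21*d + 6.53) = -1.21*d^4 + 2.32*d^3 - 5.89*d^2 + 2.77*d + 4.88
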